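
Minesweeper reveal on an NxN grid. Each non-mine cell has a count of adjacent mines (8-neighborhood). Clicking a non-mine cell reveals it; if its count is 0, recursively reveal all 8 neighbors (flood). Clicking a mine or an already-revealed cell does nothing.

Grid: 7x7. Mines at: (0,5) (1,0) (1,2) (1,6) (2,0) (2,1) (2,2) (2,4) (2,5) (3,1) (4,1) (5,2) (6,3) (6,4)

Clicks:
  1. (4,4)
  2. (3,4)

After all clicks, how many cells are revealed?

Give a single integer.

Answer: 14

Derivation:
Click 1 (4,4) count=0: revealed 14 new [(3,3) (3,4) (3,5) (3,6) (4,3) (4,4) (4,5) (4,6) (5,3) (5,4) (5,5) (5,6) (6,5) (6,6)] -> total=14
Click 2 (3,4) count=2: revealed 0 new [(none)] -> total=14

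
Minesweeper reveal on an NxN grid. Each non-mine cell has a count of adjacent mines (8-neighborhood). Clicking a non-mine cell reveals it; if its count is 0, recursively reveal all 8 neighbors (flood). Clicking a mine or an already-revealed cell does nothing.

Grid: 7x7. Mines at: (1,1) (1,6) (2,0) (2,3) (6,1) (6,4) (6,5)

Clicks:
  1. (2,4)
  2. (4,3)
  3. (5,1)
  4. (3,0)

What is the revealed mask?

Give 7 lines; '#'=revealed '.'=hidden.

Answer: .......
.......
....###
#######
#######
#######
.......

Derivation:
Click 1 (2,4) count=1: revealed 1 new [(2,4)] -> total=1
Click 2 (4,3) count=0: revealed 23 new [(2,5) (2,6) (3,0) (3,1) (3,2) (3,3) (3,4) (3,5) (3,6) (4,0) (4,1) (4,2) (4,3) (4,4) (4,5) (4,6) (5,0) (5,1) (5,2) (5,3) (5,4) (5,5) (5,6)] -> total=24
Click 3 (5,1) count=1: revealed 0 new [(none)] -> total=24
Click 4 (3,0) count=1: revealed 0 new [(none)] -> total=24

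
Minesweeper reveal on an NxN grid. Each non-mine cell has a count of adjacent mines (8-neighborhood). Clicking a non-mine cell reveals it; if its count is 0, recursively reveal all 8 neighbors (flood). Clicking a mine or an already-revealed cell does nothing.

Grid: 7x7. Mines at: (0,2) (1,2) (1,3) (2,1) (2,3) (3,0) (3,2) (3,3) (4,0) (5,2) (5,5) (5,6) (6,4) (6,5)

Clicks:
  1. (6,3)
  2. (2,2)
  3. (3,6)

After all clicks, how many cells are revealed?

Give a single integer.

Click 1 (6,3) count=2: revealed 1 new [(6,3)] -> total=1
Click 2 (2,2) count=6: revealed 1 new [(2,2)] -> total=2
Click 3 (3,6) count=0: revealed 15 new [(0,4) (0,5) (0,6) (1,4) (1,5) (1,6) (2,4) (2,5) (2,6) (3,4) (3,5) (3,6) (4,4) (4,5) (4,6)] -> total=17

Answer: 17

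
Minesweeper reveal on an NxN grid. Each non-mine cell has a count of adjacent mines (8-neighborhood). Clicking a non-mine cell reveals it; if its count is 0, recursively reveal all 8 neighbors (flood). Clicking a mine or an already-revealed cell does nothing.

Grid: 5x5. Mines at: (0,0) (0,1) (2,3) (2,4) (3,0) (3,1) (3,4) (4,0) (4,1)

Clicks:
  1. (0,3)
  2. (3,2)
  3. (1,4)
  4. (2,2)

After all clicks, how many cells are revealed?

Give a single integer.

Click 1 (0,3) count=0: revealed 6 new [(0,2) (0,3) (0,4) (1,2) (1,3) (1,4)] -> total=6
Click 2 (3,2) count=3: revealed 1 new [(3,2)] -> total=7
Click 3 (1,4) count=2: revealed 0 new [(none)] -> total=7
Click 4 (2,2) count=2: revealed 1 new [(2,2)] -> total=8

Answer: 8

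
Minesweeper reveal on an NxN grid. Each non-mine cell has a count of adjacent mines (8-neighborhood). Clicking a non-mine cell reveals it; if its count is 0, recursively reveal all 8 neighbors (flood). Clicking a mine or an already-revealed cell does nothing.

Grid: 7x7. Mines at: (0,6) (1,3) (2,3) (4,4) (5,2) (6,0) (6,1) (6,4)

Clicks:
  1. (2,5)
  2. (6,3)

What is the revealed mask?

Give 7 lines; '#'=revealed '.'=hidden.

Click 1 (2,5) count=0: revealed 15 new [(1,4) (1,5) (1,6) (2,4) (2,5) (2,6) (3,4) (3,5) (3,6) (4,5) (4,6) (5,5) (5,6) (6,5) (6,6)] -> total=15
Click 2 (6,3) count=2: revealed 1 new [(6,3)] -> total=16

Answer: .......
....###
....###
....###
.....##
.....##
...#.##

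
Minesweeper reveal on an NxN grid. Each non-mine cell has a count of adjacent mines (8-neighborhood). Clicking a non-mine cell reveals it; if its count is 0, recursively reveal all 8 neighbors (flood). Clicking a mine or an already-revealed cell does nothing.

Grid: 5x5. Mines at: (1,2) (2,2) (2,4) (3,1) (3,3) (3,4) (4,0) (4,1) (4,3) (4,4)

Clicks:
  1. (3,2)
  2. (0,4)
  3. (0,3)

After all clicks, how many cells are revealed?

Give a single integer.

Answer: 5

Derivation:
Click 1 (3,2) count=5: revealed 1 new [(3,2)] -> total=1
Click 2 (0,4) count=0: revealed 4 new [(0,3) (0,4) (1,3) (1,4)] -> total=5
Click 3 (0,3) count=1: revealed 0 new [(none)] -> total=5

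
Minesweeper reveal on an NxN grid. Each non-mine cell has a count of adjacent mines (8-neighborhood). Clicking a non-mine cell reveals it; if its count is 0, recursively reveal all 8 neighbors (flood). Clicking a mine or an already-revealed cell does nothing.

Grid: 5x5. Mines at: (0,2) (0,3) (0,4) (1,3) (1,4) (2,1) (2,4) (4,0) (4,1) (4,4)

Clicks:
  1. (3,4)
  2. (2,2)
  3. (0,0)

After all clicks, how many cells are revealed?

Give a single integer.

Click 1 (3,4) count=2: revealed 1 new [(3,4)] -> total=1
Click 2 (2,2) count=2: revealed 1 new [(2,2)] -> total=2
Click 3 (0,0) count=0: revealed 4 new [(0,0) (0,1) (1,0) (1,1)] -> total=6

Answer: 6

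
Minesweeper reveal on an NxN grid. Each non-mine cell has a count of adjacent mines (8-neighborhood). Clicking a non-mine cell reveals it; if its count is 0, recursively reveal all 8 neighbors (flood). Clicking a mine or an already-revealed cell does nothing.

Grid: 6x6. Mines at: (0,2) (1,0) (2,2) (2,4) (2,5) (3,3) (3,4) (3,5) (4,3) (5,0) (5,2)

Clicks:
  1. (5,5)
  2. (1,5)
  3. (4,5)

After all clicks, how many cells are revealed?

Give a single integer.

Answer: 5

Derivation:
Click 1 (5,5) count=0: revealed 4 new [(4,4) (4,5) (5,4) (5,5)] -> total=4
Click 2 (1,5) count=2: revealed 1 new [(1,5)] -> total=5
Click 3 (4,5) count=2: revealed 0 new [(none)] -> total=5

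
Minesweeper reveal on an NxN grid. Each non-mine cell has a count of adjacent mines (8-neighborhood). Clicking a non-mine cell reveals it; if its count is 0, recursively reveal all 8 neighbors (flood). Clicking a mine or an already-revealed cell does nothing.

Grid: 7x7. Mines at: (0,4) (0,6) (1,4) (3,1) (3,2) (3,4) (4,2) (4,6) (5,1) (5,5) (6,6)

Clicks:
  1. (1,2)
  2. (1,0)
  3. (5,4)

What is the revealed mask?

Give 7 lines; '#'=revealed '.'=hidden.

Answer: ####...
####...
####...
.......
.......
....#..
.......

Derivation:
Click 1 (1,2) count=0: revealed 12 new [(0,0) (0,1) (0,2) (0,3) (1,0) (1,1) (1,2) (1,3) (2,0) (2,1) (2,2) (2,3)] -> total=12
Click 2 (1,0) count=0: revealed 0 new [(none)] -> total=12
Click 3 (5,4) count=1: revealed 1 new [(5,4)] -> total=13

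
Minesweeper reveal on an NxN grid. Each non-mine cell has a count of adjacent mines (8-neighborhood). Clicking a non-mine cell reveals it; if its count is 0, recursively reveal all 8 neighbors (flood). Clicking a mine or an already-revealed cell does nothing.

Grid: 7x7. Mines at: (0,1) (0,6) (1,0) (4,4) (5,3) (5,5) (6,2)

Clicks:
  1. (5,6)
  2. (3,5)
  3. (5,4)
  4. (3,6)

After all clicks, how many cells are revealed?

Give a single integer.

Click 1 (5,6) count=1: revealed 1 new [(5,6)] -> total=1
Click 2 (3,5) count=1: revealed 1 new [(3,5)] -> total=2
Click 3 (5,4) count=3: revealed 1 new [(5,4)] -> total=3
Click 4 (3,6) count=0: revealed 34 new [(0,2) (0,3) (0,4) (0,5) (1,1) (1,2) (1,3) (1,4) (1,5) (1,6) (2,0) (2,1) (2,2) (2,3) (2,4) (2,5) (2,6) (3,0) (3,1) (3,2) (3,3) (3,4) (3,6) (4,0) (4,1) (4,2) (4,3) (4,5) (4,6) (5,0) (5,1) (5,2) (6,0) (6,1)] -> total=37

Answer: 37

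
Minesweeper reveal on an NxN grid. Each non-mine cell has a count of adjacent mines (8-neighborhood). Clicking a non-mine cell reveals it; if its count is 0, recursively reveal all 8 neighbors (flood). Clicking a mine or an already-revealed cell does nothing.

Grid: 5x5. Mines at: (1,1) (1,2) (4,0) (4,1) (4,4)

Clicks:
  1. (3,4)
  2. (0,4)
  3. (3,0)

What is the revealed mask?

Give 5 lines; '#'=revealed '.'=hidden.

Answer: ...##
...##
...##
#..##
.....

Derivation:
Click 1 (3,4) count=1: revealed 1 new [(3,4)] -> total=1
Click 2 (0,4) count=0: revealed 7 new [(0,3) (0,4) (1,3) (1,4) (2,3) (2,4) (3,3)] -> total=8
Click 3 (3,0) count=2: revealed 1 new [(3,0)] -> total=9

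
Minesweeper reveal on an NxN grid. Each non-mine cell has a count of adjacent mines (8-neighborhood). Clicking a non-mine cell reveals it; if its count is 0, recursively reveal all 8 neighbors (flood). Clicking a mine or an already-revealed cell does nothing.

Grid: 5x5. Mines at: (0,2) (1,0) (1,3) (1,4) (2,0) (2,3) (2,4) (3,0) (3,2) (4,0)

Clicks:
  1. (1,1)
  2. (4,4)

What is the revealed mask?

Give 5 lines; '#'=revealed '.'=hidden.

Answer: .....
.#...
.....
...##
...##

Derivation:
Click 1 (1,1) count=3: revealed 1 new [(1,1)] -> total=1
Click 2 (4,4) count=0: revealed 4 new [(3,3) (3,4) (4,3) (4,4)] -> total=5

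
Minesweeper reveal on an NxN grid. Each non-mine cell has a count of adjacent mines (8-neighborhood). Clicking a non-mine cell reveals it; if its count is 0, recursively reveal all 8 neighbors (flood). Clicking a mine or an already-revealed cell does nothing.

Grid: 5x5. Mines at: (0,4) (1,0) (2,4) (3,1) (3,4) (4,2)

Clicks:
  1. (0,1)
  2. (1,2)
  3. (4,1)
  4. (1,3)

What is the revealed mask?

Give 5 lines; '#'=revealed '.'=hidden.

Click 1 (0,1) count=1: revealed 1 new [(0,1)] -> total=1
Click 2 (1,2) count=0: revealed 8 new [(0,2) (0,3) (1,1) (1,2) (1,3) (2,1) (2,2) (2,3)] -> total=9
Click 3 (4,1) count=2: revealed 1 new [(4,1)] -> total=10
Click 4 (1,3) count=2: revealed 0 new [(none)] -> total=10

Answer: .###.
.###.
.###.
.....
.#...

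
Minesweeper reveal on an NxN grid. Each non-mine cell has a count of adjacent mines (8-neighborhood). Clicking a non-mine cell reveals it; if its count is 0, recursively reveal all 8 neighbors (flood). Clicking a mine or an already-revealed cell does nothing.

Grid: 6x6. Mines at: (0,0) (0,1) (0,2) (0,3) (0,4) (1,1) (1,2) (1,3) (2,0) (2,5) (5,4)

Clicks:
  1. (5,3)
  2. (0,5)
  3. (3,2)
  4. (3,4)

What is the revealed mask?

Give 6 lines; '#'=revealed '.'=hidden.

Answer: .....#
......
.####.
#####.
#####.
####..

Derivation:
Click 1 (5,3) count=1: revealed 1 new [(5,3)] -> total=1
Click 2 (0,5) count=1: revealed 1 new [(0,5)] -> total=2
Click 3 (3,2) count=0: revealed 17 new [(2,1) (2,2) (2,3) (2,4) (3,0) (3,1) (3,2) (3,3) (3,4) (4,0) (4,1) (4,2) (4,3) (4,4) (5,0) (5,1) (5,2)] -> total=19
Click 4 (3,4) count=1: revealed 0 new [(none)] -> total=19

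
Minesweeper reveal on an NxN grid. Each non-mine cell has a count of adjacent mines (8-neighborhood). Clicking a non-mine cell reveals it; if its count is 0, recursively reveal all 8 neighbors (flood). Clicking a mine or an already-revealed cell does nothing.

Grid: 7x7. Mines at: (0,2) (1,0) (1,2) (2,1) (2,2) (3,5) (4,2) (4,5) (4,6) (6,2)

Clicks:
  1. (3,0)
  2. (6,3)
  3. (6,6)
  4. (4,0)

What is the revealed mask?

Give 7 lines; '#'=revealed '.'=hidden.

Answer: .......
.......
.......
##.....
##.....
##.####
##.####

Derivation:
Click 1 (3,0) count=1: revealed 1 new [(3,0)] -> total=1
Click 2 (6,3) count=1: revealed 1 new [(6,3)] -> total=2
Click 3 (6,6) count=0: revealed 7 new [(5,3) (5,4) (5,5) (5,6) (6,4) (6,5) (6,6)] -> total=9
Click 4 (4,0) count=0: revealed 7 new [(3,1) (4,0) (4,1) (5,0) (5,1) (6,0) (6,1)] -> total=16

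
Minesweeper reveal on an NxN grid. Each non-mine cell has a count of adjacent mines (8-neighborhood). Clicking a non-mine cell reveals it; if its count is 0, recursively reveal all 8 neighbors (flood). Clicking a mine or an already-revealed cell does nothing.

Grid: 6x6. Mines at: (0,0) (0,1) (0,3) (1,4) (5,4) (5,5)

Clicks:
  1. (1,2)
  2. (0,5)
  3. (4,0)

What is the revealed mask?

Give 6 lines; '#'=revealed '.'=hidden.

Click 1 (1,2) count=2: revealed 1 new [(1,2)] -> total=1
Click 2 (0,5) count=1: revealed 1 new [(0,5)] -> total=2
Click 3 (4,0) count=0: revealed 25 new [(1,0) (1,1) (1,3) (2,0) (2,1) (2,2) (2,3) (2,4) (2,5) (3,0) (3,1) (3,2) (3,3) (3,4) (3,5) (4,0) (4,1) (4,2) (4,3) (4,4) (4,5) (5,0) (5,1) (5,2) (5,3)] -> total=27

Answer: .....#
####..
######
######
######
####..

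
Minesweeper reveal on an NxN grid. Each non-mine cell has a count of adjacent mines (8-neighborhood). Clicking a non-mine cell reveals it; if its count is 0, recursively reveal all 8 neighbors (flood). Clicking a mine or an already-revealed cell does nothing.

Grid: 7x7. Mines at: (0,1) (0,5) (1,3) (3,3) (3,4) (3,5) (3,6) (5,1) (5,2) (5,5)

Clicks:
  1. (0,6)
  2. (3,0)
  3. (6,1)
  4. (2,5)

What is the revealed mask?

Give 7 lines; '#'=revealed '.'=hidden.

Click 1 (0,6) count=1: revealed 1 new [(0,6)] -> total=1
Click 2 (3,0) count=0: revealed 12 new [(1,0) (1,1) (1,2) (2,0) (2,1) (2,2) (3,0) (3,1) (3,2) (4,0) (4,1) (4,2)] -> total=13
Click 3 (6,1) count=2: revealed 1 new [(6,1)] -> total=14
Click 4 (2,5) count=3: revealed 1 new [(2,5)] -> total=15

Answer: ......#
###....
###..#.
###....
###....
.......
.#.....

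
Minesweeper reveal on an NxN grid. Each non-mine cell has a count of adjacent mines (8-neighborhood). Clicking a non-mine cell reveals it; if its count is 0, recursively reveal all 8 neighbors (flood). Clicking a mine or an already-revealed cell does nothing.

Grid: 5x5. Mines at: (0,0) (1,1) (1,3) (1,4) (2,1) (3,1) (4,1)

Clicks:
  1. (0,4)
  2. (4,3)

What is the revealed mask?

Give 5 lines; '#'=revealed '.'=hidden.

Click 1 (0,4) count=2: revealed 1 new [(0,4)] -> total=1
Click 2 (4,3) count=0: revealed 9 new [(2,2) (2,3) (2,4) (3,2) (3,3) (3,4) (4,2) (4,3) (4,4)] -> total=10

Answer: ....#
.....
..###
..###
..###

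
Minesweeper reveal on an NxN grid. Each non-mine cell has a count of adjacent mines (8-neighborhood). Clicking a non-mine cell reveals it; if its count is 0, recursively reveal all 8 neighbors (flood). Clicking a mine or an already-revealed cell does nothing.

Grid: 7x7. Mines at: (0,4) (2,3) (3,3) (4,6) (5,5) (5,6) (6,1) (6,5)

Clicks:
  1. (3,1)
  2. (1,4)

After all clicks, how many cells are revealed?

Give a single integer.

Click 1 (3,1) count=0: revealed 20 new [(0,0) (0,1) (0,2) (0,3) (1,0) (1,1) (1,2) (1,3) (2,0) (2,1) (2,2) (3,0) (3,1) (3,2) (4,0) (4,1) (4,2) (5,0) (5,1) (5,2)] -> total=20
Click 2 (1,4) count=2: revealed 1 new [(1,4)] -> total=21

Answer: 21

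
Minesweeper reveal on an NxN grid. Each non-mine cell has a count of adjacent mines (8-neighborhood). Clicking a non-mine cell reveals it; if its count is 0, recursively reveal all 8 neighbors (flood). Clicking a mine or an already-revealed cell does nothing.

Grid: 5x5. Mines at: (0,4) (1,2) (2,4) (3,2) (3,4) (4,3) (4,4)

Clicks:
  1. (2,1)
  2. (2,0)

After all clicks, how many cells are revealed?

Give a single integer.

Answer: 10

Derivation:
Click 1 (2,1) count=2: revealed 1 new [(2,1)] -> total=1
Click 2 (2,0) count=0: revealed 9 new [(0,0) (0,1) (1,0) (1,1) (2,0) (3,0) (3,1) (4,0) (4,1)] -> total=10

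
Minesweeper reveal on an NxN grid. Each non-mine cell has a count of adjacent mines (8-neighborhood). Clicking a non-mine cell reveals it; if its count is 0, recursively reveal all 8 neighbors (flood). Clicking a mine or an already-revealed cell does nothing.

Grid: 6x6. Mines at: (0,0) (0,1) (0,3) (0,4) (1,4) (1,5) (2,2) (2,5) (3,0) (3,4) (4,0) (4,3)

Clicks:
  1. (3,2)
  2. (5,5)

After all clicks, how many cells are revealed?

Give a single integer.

Click 1 (3,2) count=2: revealed 1 new [(3,2)] -> total=1
Click 2 (5,5) count=0: revealed 4 new [(4,4) (4,5) (5,4) (5,5)] -> total=5

Answer: 5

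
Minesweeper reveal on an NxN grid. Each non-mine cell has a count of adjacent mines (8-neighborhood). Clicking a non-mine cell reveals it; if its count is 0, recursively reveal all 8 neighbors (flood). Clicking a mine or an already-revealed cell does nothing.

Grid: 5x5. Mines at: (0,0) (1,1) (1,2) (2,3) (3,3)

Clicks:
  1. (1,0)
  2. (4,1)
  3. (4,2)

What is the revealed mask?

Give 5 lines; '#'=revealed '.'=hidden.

Answer: .....
#....
###..
###..
###..

Derivation:
Click 1 (1,0) count=2: revealed 1 new [(1,0)] -> total=1
Click 2 (4,1) count=0: revealed 9 new [(2,0) (2,1) (2,2) (3,0) (3,1) (3,2) (4,0) (4,1) (4,2)] -> total=10
Click 3 (4,2) count=1: revealed 0 new [(none)] -> total=10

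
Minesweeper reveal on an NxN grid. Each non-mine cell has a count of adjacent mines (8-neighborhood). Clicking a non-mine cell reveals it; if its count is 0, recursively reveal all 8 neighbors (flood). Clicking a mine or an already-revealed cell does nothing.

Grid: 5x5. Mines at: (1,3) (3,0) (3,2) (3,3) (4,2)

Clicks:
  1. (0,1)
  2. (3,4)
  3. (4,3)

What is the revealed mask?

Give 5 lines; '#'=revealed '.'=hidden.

Click 1 (0,1) count=0: revealed 9 new [(0,0) (0,1) (0,2) (1,0) (1,1) (1,2) (2,0) (2,1) (2,2)] -> total=9
Click 2 (3,4) count=1: revealed 1 new [(3,4)] -> total=10
Click 3 (4,3) count=3: revealed 1 new [(4,3)] -> total=11

Answer: ###..
###..
###..
....#
...#.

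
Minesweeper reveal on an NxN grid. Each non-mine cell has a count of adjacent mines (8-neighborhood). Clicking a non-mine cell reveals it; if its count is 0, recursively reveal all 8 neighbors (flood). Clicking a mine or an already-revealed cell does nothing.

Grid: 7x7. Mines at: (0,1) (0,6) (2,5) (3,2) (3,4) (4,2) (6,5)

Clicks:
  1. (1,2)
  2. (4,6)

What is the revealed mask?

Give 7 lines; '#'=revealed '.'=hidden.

Answer: .......
..#....
.......
.....##
.....##
.....##
.......

Derivation:
Click 1 (1,2) count=1: revealed 1 new [(1,2)] -> total=1
Click 2 (4,6) count=0: revealed 6 new [(3,5) (3,6) (4,5) (4,6) (5,5) (5,6)] -> total=7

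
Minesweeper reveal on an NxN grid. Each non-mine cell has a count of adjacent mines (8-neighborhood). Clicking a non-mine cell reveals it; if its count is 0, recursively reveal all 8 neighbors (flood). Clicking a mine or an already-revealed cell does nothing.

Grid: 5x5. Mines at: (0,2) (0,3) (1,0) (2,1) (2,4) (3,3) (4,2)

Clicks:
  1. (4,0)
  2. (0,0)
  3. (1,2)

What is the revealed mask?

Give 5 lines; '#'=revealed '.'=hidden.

Answer: #....
..#..
.....
##...
##...

Derivation:
Click 1 (4,0) count=0: revealed 4 new [(3,0) (3,1) (4,0) (4,1)] -> total=4
Click 2 (0,0) count=1: revealed 1 new [(0,0)] -> total=5
Click 3 (1,2) count=3: revealed 1 new [(1,2)] -> total=6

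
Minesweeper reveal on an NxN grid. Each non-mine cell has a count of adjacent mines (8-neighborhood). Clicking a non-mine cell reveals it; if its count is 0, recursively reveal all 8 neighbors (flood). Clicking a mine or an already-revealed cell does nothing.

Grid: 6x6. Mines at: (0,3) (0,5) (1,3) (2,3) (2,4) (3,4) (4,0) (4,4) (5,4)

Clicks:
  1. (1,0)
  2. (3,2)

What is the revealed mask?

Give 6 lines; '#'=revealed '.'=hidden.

Click 1 (1,0) count=0: revealed 12 new [(0,0) (0,1) (0,2) (1,0) (1,1) (1,2) (2,0) (2,1) (2,2) (3,0) (3,1) (3,2)] -> total=12
Click 2 (3,2) count=1: revealed 0 new [(none)] -> total=12

Answer: ###...
###...
###...
###...
......
......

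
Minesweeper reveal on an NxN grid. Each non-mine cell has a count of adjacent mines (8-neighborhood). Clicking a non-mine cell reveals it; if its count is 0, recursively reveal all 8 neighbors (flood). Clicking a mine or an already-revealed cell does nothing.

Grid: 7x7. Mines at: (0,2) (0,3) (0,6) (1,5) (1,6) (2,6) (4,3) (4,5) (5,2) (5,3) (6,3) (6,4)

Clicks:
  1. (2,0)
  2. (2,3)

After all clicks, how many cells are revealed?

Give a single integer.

Click 1 (2,0) count=0: revealed 24 new [(0,0) (0,1) (1,0) (1,1) (1,2) (1,3) (1,4) (2,0) (2,1) (2,2) (2,3) (2,4) (3,0) (3,1) (3,2) (3,3) (3,4) (4,0) (4,1) (4,2) (5,0) (5,1) (6,0) (6,1)] -> total=24
Click 2 (2,3) count=0: revealed 0 new [(none)] -> total=24

Answer: 24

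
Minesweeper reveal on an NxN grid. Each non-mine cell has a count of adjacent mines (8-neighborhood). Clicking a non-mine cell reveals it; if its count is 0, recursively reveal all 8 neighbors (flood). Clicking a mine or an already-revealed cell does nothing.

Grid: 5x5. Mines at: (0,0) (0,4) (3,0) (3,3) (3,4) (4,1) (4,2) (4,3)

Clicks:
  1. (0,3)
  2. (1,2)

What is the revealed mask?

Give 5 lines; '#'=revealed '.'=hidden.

Click 1 (0,3) count=1: revealed 1 new [(0,3)] -> total=1
Click 2 (1,2) count=0: revealed 8 new [(0,1) (0,2) (1,1) (1,2) (1,3) (2,1) (2,2) (2,3)] -> total=9

Answer: .###.
.###.
.###.
.....
.....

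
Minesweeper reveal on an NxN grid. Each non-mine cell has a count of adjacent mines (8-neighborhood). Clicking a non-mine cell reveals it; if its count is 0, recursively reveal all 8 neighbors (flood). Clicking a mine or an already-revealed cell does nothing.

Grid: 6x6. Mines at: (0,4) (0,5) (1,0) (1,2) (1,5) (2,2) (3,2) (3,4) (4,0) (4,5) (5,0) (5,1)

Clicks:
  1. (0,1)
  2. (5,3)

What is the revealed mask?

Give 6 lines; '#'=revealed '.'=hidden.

Answer: .#....
......
......
......
..###.
..###.

Derivation:
Click 1 (0,1) count=2: revealed 1 new [(0,1)] -> total=1
Click 2 (5,3) count=0: revealed 6 new [(4,2) (4,3) (4,4) (5,2) (5,3) (5,4)] -> total=7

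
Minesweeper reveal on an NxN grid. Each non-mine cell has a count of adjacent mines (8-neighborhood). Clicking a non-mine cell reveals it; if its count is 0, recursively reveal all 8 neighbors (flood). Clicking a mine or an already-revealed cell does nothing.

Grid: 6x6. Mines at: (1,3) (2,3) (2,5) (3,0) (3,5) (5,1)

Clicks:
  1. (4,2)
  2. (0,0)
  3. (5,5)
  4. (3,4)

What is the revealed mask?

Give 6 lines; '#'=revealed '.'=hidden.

Answer: ###...
###...
###...
..###.
..####
..####

Derivation:
Click 1 (4,2) count=1: revealed 1 new [(4,2)] -> total=1
Click 2 (0,0) count=0: revealed 9 new [(0,0) (0,1) (0,2) (1,0) (1,1) (1,2) (2,0) (2,1) (2,2)] -> total=10
Click 3 (5,5) count=0: revealed 10 new [(3,2) (3,3) (3,4) (4,3) (4,4) (4,5) (5,2) (5,3) (5,4) (5,5)] -> total=20
Click 4 (3,4) count=3: revealed 0 new [(none)] -> total=20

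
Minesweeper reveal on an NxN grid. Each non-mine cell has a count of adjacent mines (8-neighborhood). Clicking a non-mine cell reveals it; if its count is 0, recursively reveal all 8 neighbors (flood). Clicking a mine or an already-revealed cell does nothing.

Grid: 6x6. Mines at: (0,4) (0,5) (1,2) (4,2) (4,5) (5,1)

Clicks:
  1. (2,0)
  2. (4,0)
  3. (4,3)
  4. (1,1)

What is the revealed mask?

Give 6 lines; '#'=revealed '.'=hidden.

Click 1 (2,0) count=0: revealed 10 new [(0,0) (0,1) (1,0) (1,1) (2,0) (2,1) (3,0) (3,1) (4,0) (4,1)] -> total=10
Click 2 (4,0) count=1: revealed 0 new [(none)] -> total=10
Click 3 (4,3) count=1: revealed 1 new [(4,3)] -> total=11
Click 4 (1,1) count=1: revealed 0 new [(none)] -> total=11

Answer: ##....
##....
##....
##....
##.#..
......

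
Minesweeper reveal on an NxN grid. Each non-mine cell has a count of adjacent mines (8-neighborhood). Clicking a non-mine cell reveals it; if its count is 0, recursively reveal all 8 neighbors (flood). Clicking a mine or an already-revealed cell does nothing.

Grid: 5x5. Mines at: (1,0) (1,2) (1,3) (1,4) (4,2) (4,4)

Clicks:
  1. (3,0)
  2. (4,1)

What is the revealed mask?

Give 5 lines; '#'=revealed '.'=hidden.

Click 1 (3,0) count=0: revealed 6 new [(2,0) (2,1) (3,0) (3,1) (4,0) (4,1)] -> total=6
Click 2 (4,1) count=1: revealed 0 new [(none)] -> total=6

Answer: .....
.....
##...
##...
##...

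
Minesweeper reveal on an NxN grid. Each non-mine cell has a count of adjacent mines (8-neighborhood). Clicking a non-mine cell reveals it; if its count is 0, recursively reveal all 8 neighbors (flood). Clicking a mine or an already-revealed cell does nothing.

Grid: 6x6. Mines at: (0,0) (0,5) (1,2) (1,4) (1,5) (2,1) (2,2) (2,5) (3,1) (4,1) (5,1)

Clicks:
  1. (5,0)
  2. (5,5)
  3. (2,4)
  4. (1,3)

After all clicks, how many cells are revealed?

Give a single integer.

Click 1 (5,0) count=2: revealed 1 new [(5,0)] -> total=1
Click 2 (5,5) count=0: revealed 12 new [(3,2) (3,3) (3,4) (3,5) (4,2) (4,3) (4,4) (4,5) (5,2) (5,3) (5,4) (5,5)] -> total=13
Click 3 (2,4) count=3: revealed 1 new [(2,4)] -> total=14
Click 4 (1,3) count=3: revealed 1 new [(1,3)] -> total=15

Answer: 15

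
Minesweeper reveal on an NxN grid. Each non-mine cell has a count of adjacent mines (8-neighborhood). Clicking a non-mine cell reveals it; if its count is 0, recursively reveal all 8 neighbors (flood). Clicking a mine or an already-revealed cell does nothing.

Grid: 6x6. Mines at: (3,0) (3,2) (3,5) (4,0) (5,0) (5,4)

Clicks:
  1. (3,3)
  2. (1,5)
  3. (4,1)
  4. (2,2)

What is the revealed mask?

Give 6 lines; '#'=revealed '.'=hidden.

Answer: ######
######
######
...#..
.#....
......

Derivation:
Click 1 (3,3) count=1: revealed 1 new [(3,3)] -> total=1
Click 2 (1,5) count=0: revealed 18 new [(0,0) (0,1) (0,2) (0,3) (0,4) (0,5) (1,0) (1,1) (1,2) (1,3) (1,4) (1,5) (2,0) (2,1) (2,2) (2,3) (2,4) (2,5)] -> total=19
Click 3 (4,1) count=4: revealed 1 new [(4,1)] -> total=20
Click 4 (2,2) count=1: revealed 0 new [(none)] -> total=20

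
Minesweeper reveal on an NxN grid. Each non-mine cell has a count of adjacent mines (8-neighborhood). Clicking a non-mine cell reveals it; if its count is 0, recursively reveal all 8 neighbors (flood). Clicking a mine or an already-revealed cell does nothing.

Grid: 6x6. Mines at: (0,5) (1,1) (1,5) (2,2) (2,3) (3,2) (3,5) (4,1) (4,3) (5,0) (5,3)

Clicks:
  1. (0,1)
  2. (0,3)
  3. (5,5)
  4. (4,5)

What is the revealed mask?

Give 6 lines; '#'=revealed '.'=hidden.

Answer: .####.
..###.
......
......
....##
....##

Derivation:
Click 1 (0,1) count=1: revealed 1 new [(0,1)] -> total=1
Click 2 (0,3) count=0: revealed 6 new [(0,2) (0,3) (0,4) (1,2) (1,3) (1,4)] -> total=7
Click 3 (5,5) count=0: revealed 4 new [(4,4) (4,5) (5,4) (5,5)] -> total=11
Click 4 (4,5) count=1: revealed 0 new [(none)] -> total=11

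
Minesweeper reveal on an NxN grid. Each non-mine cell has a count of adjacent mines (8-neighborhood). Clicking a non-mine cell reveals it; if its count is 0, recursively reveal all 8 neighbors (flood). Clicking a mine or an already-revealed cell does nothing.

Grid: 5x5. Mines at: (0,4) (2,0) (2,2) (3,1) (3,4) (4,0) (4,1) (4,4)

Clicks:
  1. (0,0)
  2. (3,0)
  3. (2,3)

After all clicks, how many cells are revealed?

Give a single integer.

Click 1 (0,0) count=0: revealed 8 new [(0,0) (0,1) (0,2) (0,3) (1,0) (1,1) (1,2) (1,3)] -> total=8
Click 2 (3,0) count=4: revealed 1 new [(3,0)] -> total=9
Click 3 (2,3) count=2: revealed 1 new [(2,3)] -> total=10

Answer: 10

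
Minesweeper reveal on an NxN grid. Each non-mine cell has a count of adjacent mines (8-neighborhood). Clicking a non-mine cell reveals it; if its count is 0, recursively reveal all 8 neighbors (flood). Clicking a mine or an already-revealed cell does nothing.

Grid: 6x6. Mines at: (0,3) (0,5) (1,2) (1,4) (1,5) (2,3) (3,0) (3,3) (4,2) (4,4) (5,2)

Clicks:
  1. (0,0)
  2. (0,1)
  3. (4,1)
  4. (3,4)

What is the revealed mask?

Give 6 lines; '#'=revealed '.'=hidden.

Click 1 (0,0) count=0: revealed 6 new [(0,0) (0,1) (1,0) (1,1) (2,0) (2,1)] -> total=6
Click 2 (0,1) count=1: revealed 0 new [(none)] -> total=6
Click 3 (4,1) count=3: revealed 1 new [(4,1)] -> total=7
Click 4 (3,4) count=3: revealed 1 new [(3,4)] -> total=8

Answer: ##....
##....
##....
....#.
.#....
......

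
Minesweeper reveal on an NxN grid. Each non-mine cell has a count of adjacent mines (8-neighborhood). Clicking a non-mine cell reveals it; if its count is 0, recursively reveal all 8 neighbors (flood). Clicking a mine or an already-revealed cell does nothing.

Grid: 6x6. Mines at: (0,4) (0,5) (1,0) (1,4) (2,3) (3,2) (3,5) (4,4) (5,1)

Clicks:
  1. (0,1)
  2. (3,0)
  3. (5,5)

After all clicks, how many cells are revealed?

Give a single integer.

Click 1 (0,1) count=1: revealed 1 new [(0,1)] -> total=1
Click 2 (3,0) count=0: revealed 6 new [(2,0) (2,1) (3,0) (3,1) (4,0) (4,1)] -> total=7
Click 3 (5,5) count=1: revealed 1 new [(5,5)] -> total=8

Answer: 8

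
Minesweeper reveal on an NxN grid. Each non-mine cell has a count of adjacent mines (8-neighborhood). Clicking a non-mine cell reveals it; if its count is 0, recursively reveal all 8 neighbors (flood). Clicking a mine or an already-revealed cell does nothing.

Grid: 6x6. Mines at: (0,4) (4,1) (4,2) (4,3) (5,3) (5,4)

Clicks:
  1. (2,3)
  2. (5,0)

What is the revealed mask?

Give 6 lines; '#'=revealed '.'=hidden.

Click 1 (2,3) count=0: revealed 24 new [(0,0) (0,1) (0,2) (0,3) (1,0) (1,1) (1,2) (1,3) (1,4) (1,5) (2,0) (2,1) (2,2) (2,3) (2,4) (2,5) (3,0) (3,1) (3,2) (3,3) (3,4) (3,5) (4,4) (4,5)] -> total=24
Click 2 (5,0) count=1: revealed 1 new [(5,0)] -> total=25

Answer: ####..
######
######
######
....##
#.....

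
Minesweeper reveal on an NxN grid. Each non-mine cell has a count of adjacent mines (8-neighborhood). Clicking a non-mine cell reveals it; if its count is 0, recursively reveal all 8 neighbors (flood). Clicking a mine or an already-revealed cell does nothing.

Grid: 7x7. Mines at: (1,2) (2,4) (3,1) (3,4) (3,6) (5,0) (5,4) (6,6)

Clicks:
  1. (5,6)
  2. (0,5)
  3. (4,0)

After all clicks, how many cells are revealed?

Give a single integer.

Answer: 12

Derivation:
Click 1 (5,6) count=1: revealed 1 new [(5,6)] -> total=1
Click 2 (0,5) count=0: revealed 10 new [(0,3) (0,4) (0,5) (0,6) (1,3) (1,4) (1,5) (1,6) (2,5) (2,6)] -> total=11
Click 3 (4,0) count=2: revealed 1 new [(4,0)] -> total=12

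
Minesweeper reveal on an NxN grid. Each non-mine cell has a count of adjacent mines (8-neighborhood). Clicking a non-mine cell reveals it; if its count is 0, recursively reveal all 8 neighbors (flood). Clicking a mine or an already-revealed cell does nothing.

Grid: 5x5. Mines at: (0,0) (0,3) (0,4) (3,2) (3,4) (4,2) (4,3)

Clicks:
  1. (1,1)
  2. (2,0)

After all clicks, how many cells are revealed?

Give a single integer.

Click 1 (1,1) count=1: revealed 1 new [(1,1)] -> total=1
Click 2 (2,0) count=0: revealed 7 new [(1,0) (2,0) (2,1) (3,0) (3,1) (4,0) (4,1)] -> total=8

Answer: 8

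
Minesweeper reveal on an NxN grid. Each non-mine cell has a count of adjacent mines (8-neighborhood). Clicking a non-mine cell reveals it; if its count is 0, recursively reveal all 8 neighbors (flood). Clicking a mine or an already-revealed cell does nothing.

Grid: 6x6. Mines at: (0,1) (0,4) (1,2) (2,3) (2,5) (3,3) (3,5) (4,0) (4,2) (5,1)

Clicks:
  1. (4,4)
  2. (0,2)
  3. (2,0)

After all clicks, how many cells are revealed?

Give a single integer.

Click 1 (4,4) count=2: revealed 1 new [(4,4)] -> total=1
Click 2 (0,2) count=2: revealed 1 new [(0,2)] -> total=2
Click 3 (2,0) count=0: revealed 6 new [(1,0) (1,1) (2,0) (2,1) (3,0) (3,1)] -> total=8

Answer: 8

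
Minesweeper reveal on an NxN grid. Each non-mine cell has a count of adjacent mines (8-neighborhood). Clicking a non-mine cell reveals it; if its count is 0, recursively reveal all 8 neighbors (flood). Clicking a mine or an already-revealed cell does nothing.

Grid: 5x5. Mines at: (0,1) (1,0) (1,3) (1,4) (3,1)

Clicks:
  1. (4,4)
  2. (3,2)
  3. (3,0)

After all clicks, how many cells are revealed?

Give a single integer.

Click 1 (4,4) count=0: revealed 9 new [(2,2) (2,3) (2,4) (3,2) (3,3) (3,4) (4,2) (4,3) (4,4)] -> total=9
Click 2 (3,2) count=1: revealed 0 new [(none)] -> total=9
Click 3 (3,0) count=1: revealed 1 new [(3,0)] -> total=10

Answer: 10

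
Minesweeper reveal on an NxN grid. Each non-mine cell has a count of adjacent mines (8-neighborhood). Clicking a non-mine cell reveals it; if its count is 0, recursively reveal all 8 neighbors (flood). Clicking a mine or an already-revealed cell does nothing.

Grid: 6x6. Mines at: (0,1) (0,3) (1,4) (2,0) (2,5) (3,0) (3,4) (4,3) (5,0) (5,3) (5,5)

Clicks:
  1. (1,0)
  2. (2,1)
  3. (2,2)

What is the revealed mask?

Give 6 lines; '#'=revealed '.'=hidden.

Click 1 (1,0) count=2: revealed 1 new [(1,0)] -> total=1
Click 2 (2,1) count=2: revealed 1 new [(2,1)] -> total=2
Click 3 (2,2) count=0: revealed 8 new [(1,1) (1,2) (1,3) (2,2) (2,3) (3,1) (3,2) (3,3)] -> total=10

Answer: ......
####..
.###..
.###..
......
......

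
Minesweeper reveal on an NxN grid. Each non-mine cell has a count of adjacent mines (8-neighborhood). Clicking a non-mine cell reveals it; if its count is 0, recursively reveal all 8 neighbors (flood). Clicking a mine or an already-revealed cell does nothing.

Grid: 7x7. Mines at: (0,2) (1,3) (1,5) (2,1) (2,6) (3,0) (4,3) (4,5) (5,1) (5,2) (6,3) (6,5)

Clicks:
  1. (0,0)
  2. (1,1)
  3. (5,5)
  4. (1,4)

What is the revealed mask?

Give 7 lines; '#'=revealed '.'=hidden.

Answer: ##.....
##..#..
.......
.......
.......
.....#.
.......

Derivation:
Click 1 (0,0) count=0: revealed 4 new [(0,0) (0,1) (1,0) (1,1)] -> total=4
Click 2 (1,1) count=2: revealed 0 new [(none)] -> total=4
Click 3 (5,5) count=2: revealed 1 new [(5,5)] -> total=5
Click 4 (1,4) count=2: revealed 1 new [(1,4)] -> total=6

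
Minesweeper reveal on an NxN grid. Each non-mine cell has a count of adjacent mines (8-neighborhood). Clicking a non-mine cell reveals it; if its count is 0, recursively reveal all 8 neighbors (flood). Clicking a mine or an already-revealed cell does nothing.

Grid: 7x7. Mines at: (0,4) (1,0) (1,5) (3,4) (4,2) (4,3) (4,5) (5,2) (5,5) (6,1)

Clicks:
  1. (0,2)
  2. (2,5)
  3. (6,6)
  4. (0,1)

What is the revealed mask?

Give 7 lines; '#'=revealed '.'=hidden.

Click 1 (0,2) count=0: revealed 12 new [(0,1) (0,2) (0,3) (1,1) (1,2) (1,3) (2,1) (2,2) (2,3) (3,1) (3,2) (3,3)] -> total=12
Click 2 (2,5) count=2: revealed 1 new [(2,5)] -> total=13
Click 3 (6,6) count=1: revealed 1 new [(6,6)] -> total=14
Click 4 (0,1) count=1: revealed 0 new [(none)] -> total=14

Answer: .###...
.###...
.###.#.
.###...
.......
.......
......#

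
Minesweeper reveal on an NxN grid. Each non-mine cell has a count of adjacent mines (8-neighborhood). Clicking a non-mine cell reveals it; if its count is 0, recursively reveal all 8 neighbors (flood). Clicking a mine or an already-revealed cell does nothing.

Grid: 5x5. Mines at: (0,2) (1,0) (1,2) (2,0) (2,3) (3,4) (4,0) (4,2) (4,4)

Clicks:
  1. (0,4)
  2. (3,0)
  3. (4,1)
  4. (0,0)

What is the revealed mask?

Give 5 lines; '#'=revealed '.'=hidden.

Click 1 (0,4) count=0: revealed 4 new [(0,3) (0,4) (1,3) (1,4)] -> total=4
Click 2 (3,0) count=2: revealed 1 new [(3,0)] -> total=5
Click 3 (4,1) count=2: revealed 1 new [(4,1)] -> total=6
Click 4 (0,0) count=1: revealed 1 new [(0,0)] -> total=7

Answer: #..##
...##
.....
#....
.#...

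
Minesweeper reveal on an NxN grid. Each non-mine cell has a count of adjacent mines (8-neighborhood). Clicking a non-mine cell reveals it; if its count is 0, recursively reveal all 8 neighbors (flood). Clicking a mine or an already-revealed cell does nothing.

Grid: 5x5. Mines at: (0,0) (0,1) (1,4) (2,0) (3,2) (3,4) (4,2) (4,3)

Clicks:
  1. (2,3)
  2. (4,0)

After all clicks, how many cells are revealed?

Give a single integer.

Answer: 5

Derivation:
Click 1 (2,3) count=3: revealed 1 new [(2,3)] -> total=1
Click 2 (4,0) count=0: revealed 4 new [(3,0) (3,1) (4,0) (4,1)] -> total=5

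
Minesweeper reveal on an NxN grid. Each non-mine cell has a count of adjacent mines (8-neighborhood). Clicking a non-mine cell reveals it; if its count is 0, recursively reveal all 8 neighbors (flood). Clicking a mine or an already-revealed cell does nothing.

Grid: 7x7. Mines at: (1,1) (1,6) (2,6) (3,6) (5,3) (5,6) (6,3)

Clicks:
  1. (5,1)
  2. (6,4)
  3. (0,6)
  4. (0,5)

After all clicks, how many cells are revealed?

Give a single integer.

Click 1 (5,1) count=0: revealed 32 new [(0,2) (0,3) (0,4) (0,5) (1,2) (1,3) (1,4) (1,5) (2,0) (2,1) (2,2) (2,3) (2,4) (2,5) (3,0) (3,1) (3,2) (3,3) (3,4) (3,5) (4,0) (4,1) (4,2) (4,3) (4,4) (4,5) (5,0) (5,1) (5,2) (6,0) (6,1) (6,2)] -> total=32
Click 2 (6,4) count=2: revealed 1 new [(6,4)] -> total=33
Click 3 (0,6) count=1: revealed 1 new [(0,6)] -> total=34
Click 4 (0,5) count=1: revealed 0 new [(none)] -> total=34

Answer: 34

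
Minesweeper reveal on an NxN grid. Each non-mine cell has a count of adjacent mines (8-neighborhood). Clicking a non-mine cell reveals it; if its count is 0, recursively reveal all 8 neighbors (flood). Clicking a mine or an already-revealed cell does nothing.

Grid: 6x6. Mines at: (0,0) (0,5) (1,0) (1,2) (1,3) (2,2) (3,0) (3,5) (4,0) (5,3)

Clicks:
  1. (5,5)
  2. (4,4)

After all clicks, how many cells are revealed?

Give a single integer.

Answer: 4

Derivation:
Click 1 (5,5) count=0: revealed 4 new [(4,4) (4,5) (5,4) (5,5)] -> total=4
Click 2 (4,4) count=2: revealed 0 new [(none)] -> total=4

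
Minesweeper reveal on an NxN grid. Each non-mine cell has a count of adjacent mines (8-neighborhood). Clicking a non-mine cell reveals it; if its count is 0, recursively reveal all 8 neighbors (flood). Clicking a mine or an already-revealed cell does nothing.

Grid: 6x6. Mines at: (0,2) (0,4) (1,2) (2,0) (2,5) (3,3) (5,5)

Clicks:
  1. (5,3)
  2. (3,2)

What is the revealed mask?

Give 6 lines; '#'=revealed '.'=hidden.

Answer: ......
......
......
###...
#####.
#####.

Derivation:
Click 1 (5,3) count=0: revealed 13 new [(3,0) (3,1) (3,2) (4,0) (4,1) (4,2) (4,3) (4,4) (5,0) (5,1) (5,2) (5,3) (5,4)] -> total=13
Click 2 (3,2) count=1: revealed 0 new [(none)] -> total=13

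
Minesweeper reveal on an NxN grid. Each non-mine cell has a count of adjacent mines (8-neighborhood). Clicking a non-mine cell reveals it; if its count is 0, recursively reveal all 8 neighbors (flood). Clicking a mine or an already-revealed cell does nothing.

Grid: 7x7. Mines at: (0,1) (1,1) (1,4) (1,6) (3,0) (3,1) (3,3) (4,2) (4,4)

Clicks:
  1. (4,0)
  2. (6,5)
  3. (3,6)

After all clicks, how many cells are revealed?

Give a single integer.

Answer: 22

Derivation:
Click 1 (4,0) count=2: revealed 1 new [(4,0)] -> total=1
Click 2 (6,5) count=0: revealed 21 new [(2,5) (2,6) (3,5) (3,6) (4,1) (4,5) (4,6) (5,0) (5,1) (5,2) (5,3) (5,4) (5,5) (5,6) (6,0) (6,1) (6,2) (6,3) (6,4) (6,5) (6,6)] -> total=22
Click 3 (3,6) count=0: revealed 0 new [(none)] -> total=22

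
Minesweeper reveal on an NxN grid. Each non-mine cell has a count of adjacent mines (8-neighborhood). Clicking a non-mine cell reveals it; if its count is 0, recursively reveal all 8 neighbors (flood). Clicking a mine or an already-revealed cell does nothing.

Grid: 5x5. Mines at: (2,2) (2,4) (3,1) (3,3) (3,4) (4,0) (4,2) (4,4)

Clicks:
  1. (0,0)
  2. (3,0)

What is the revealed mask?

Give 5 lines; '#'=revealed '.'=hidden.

Click 1 (0,0) count=0: revealed 12 new [(0,0) (0,1) (0,2) (0,3) (0,4) (1,0) (1,1) (1,2) (1,3) (1,4) (2,0) (2,1)] -> total=12
Click 2 (3,0) count=2: revealed 1 new [(3,0)] -> total=13

Answer: #####
#####
##...
#....
.....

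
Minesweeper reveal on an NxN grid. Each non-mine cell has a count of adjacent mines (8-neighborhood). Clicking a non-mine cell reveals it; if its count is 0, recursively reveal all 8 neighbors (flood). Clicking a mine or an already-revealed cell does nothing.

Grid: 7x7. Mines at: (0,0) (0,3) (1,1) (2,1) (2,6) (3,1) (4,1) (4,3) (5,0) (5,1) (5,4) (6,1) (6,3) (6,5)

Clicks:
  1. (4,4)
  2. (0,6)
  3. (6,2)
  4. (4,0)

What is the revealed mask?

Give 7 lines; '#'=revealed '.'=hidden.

Answer: ....###
....###
.......
.......
#...#..
.......
..#....

Derivation:
Click 1 (4,4) count=2: revealed 1 new [(4,4)] -> total=1
Click 2 (0,6) count=0: revealed 6 new [(0,4) (0,5) (0,6) (1,4) (1,5) (1,6)] -> total=7
Click 3 (6,2) count=3: revealed 1 new [(6,2)] -> total=8
Click 4 (4,0) count=4: revealed 1 new [(4,0)] -> total=9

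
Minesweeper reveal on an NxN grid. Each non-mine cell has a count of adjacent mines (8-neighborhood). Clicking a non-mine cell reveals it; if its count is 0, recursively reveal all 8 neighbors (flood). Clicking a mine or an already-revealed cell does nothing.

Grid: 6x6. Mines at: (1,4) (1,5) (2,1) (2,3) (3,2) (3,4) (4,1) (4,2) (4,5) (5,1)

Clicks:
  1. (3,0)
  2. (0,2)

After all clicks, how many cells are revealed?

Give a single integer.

Answer: 9

Derivation:
Click 1 (3,0) count=2: revealed 1 new [(3,0)] -> total=1
Click 2 (0,2) count=0: revealed 8 new [(0,0) (0,1) (0,2) (0,3) (1,0) (1,1) (1,2) (1,3)] -> total=9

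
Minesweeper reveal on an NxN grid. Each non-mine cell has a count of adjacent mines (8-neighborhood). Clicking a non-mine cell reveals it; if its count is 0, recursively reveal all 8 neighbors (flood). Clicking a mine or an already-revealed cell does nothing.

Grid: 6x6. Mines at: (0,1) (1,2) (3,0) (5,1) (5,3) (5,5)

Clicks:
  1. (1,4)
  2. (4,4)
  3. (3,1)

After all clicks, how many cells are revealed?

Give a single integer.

Answer: 21

Derivation:
Click 1 (1,4) count=0: revealed 21 new [(0,3) (0,4) (0,5) (1,3) (1,4) (1,5) (2,1) (2,2) (2,3) (2,4) (2,5) (3,1) (3,2) (3,3) (3,4) (3,5) (4,1) (4,2) (4,3) (4,4) (4,5)] -> total=21
Click 2 (4,4) count=2: revealed 0 new [(none)] -> total=21
Click 3 (3,1) count=1: revealed 0 new [(none)] -> total=21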